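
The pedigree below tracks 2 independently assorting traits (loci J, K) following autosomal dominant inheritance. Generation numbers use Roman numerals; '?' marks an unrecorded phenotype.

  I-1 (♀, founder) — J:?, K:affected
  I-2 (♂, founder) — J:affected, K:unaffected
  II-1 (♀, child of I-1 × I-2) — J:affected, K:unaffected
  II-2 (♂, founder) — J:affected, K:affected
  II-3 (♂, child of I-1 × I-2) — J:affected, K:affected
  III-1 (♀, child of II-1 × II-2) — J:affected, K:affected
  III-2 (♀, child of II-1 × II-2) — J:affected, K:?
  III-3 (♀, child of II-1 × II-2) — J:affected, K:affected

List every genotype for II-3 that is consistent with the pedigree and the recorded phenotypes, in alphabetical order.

J/I-1 ? ·: jj|Jj|JJ
J/I-2 aff ·: Jj|JJ
J/II-1 aff I-1×I-2: Jj|JJ
J/II-2 aff ·: Jj|JJ
J/II-3 aff I-1×I-2: Jj|JJ
J/III-1 aff II-1×II-2: Jj|JJ
J/III-2 aff II-1×II-2: Jj|JJ
J/III-3 aff II-1×II-2: Jj|JJ
⇒ J over [I-1,I-2,II-1,II-2,II-3,III-1,III-2,III-3]: 191 consistent
K/I-1 aff ·: Kk
K/I-2 un ·: kk
K/II-1 un I-1×I-2: kk
K/II-2 aff ·: Kk|KK
K/II-3 aff I-1×I-2: Kk
K/III-1 aff II-1×II-2: Kk
K/III-2 ? II-1×II-2: kk|Kk
K/III-3 aff II-1×II-2: Kk
⇒ K over [I-1,I-2,II-1,II-2,II-3,III-1,III-2,III-3]: 3 consistent

II-3 ∈ {JJ Kk, Jj Kk}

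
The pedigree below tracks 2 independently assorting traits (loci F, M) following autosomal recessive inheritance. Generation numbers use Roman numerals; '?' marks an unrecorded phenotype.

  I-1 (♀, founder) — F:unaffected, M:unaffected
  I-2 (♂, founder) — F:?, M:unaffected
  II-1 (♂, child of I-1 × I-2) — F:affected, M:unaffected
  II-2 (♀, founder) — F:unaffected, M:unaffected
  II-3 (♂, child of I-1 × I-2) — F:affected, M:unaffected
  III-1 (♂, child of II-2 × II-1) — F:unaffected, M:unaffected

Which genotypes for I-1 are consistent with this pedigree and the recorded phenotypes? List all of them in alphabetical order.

I-1 ∈ {Ff MM, Ff Mm}

F/I-1 un ·: Ff
F/I-2 ? ·: Ff|ff
F/II-1 aff I-1×I-2: ff
F/II-2 un ·: FF|Ff
F/II-3 aff I-1×I-2: ff
F/III-1 un II-2×II-1: Ff
⇒ F over [I-1,I-2,II-1,II-2,II-3,III-1]: 4 consistent
M/I-1 un ·: MM|Mm
M/I-2 un ·: MM|Mm
M/II-1 un I-1×I-2: MM|Mm
M/II-2 un ·: MM|Mm
M/II-3 un I-1×I-2: MM|Mm
M/III-1 un II-2×II-1: MM|Mm
⇒ M over [I-1,I-2,II-1,II-2,II-3,III-1]: 45 consistent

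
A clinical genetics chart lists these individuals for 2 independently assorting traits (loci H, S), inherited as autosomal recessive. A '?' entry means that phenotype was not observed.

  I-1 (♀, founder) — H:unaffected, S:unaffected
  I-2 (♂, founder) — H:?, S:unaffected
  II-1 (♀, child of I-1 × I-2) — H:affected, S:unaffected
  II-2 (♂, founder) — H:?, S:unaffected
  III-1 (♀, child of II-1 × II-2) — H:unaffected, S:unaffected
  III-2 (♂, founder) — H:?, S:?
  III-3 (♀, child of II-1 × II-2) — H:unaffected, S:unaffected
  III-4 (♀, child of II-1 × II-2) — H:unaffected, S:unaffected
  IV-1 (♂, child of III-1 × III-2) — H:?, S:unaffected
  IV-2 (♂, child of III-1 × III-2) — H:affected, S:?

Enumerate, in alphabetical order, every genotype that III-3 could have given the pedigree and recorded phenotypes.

H/I-1 un ·: Hh
H/I-2 ? ·: Hh|hh
H/II-1 aff I-1×I-2: hh
H/II-2 ? ·: HH|Hh
H/III-1 un II-1×II-2: Hh
H/III-2 ? ·: Hh|hh
H/III-3 un II-1×II-2: Hh
H/III-4 un II-1×II-2: Hh
H/IV-1 ? III-1×III-2: HH|Hh|hh
H/IV-2 aff III-1×III-2: hh
⇒ H over [I-1,I-2,II-1,II-2,III-1,III-2,III-3,III-4,IV-1,IV-2]: 20 consistent
S/I-1 un ·: SS|Ss
S/I-2 un ·: SS|Ss
S/II-1 un I-1×I-2: SS|Ss
S/II-2 un ·: SS|Ss
S/III-1 un II-1×II-2: SS|Ss
S/III-2 ? ·: SS|Ss|ss
S/III-3 un II-1×II-2: SS|Ss
S/III-4 un II-1×II-2: SS|Ss
S/IV-1 un III-1×III-2: SS|Ss
S/IV-2 ? III-1×III-2: SS|Ss|ss
⇒ S over [I-1,I-2,II-1,II-2,III-1,III-2,III-3,III-4,IV-1,IV-2]: 744 consistent

III-3 ∈ {Hh SS, Hh Ss}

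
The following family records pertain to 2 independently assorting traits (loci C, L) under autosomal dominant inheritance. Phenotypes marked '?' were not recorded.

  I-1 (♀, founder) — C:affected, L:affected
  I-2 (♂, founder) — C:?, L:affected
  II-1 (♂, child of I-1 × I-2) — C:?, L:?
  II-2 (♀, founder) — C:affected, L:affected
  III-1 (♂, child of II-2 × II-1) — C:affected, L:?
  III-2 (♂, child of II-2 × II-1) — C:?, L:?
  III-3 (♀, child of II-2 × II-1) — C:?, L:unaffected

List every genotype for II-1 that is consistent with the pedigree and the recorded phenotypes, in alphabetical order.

II-1 ∈ {CC Ll, CC ll, Cc Ll, Cc ll, cc Ll, cc ll}

C/I-1 aff ·: Cc|CC
C/I-2 ? ·: cc|Cc|CC
C/II-1 ? I-1×I-2: cc|Cc|CC
C/II-2 aff ·: Cc|CC
C/III-1 aff II-2×II-1: Cc|CC
C/III-2 ? II-2×II-1: cc|Cc|CC
C/III-3 ? II-2×II-1: cc|Cc|CC
⇒ C over [I-1,I-2,II-1,II-2,III-1,III-2,III-3]: 176 consistent
L/I-1 aff ·: Ll|LL
L/I-2 aff ·: Ll|LL
L/II-1 ? I-1×I-2: ll|Ll
L/II-2 aff ·: Ll
L/III-1 ? II-2×II-1: ll|Ll|LL
L/III-2 ? II-2×II-1: ll|Ll|LL
L/III-3 un II-2×II-1: ll
⇒ L over [I-1,I-2,II-1,II-2,III-1,III-2,III-3]: 31 consistent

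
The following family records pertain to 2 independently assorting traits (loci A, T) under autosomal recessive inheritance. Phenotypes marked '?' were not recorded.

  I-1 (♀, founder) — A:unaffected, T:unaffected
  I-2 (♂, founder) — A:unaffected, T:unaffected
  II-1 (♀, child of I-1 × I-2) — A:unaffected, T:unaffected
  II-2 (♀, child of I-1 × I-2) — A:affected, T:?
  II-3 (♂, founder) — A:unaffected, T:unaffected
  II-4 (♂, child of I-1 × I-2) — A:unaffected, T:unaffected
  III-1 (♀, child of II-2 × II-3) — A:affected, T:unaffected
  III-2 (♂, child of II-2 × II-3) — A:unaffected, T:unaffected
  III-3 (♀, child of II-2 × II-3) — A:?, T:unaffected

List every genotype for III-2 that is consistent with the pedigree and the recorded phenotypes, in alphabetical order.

III-2 ∈ {Aa TT, Aa Tt}

A/I-1 un ·: Aa
A/I-2 un ·: Aa
A/II-1 un I-1×I-2: AA|Aa
A/II-2 aff I-1×I-2: aa
A/II-3 un ·: Aa
A/II-4 un I-1×I-2: AA|Aa
A/III-1 aff II-2×II-3: aa
A/III-2 un II-2×II-3: Aa
A/III-3 ? II-2×II-3: Aa|aa
⇒ A over [I-1,I-2,II-1,II-2,II-3,II-4,III-1,III-2,III-3]: 8 consistent
T/I-1 un ·: TT|Tt
T/I-2 un ·: TT|Tt
T/II-1 un I-1×I-2: TT|Tt
T/II-2 ? I-1×I-2: TT|Tt|tt
T/II-3 un ·: TT|Tt
T/II-4 un I-1×I-2: TT|Tt
T/III-1 un II-2×II-3: TT|Tt
T/III-2 un II-2×II-3: TT|Tt
T/III-3 un II-2×II-3: TT|Tt
⇒ T over [I-1,I-2,II-1,II-2,II-3,II-4,III-1,III-2,III-3]: 317 consistent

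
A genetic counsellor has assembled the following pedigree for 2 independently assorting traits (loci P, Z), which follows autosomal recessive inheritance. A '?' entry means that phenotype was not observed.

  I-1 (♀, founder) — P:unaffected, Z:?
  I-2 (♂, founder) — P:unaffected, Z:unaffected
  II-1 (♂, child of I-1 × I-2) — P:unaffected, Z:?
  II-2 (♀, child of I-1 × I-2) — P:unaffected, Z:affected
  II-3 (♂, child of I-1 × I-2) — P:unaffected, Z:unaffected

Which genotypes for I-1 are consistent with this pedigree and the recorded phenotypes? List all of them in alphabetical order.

I-1 ∈ {PP Zz, PP zz, Pp Zz, Pp zz}

P/I-1 un ·: PP|Pp
P/I-2 un ·: PP|Pp
P/II-1 un I-1×I-2: PP|Pp
P/II-2 un I-1×I-2: PP|Pp
P/II-3 un I-1×I-2: PP|Pp
⇒ P over [I-1,I-2,II-1,II-2,II-3]: 25 consistent
Z/I-1 ? ·: Zz|zz
Z/I-2 un ·: Zz
Z/II-1 ? I-1×I-2: ZZ|Zz|zz
Z/II-2 aff I-1×I-2: zz
Z/II-3 un I-1×I-2: ZZ|Zz
⇒ Z over [I-1,I-2,II-1,II-2,II-3]: 8 consistent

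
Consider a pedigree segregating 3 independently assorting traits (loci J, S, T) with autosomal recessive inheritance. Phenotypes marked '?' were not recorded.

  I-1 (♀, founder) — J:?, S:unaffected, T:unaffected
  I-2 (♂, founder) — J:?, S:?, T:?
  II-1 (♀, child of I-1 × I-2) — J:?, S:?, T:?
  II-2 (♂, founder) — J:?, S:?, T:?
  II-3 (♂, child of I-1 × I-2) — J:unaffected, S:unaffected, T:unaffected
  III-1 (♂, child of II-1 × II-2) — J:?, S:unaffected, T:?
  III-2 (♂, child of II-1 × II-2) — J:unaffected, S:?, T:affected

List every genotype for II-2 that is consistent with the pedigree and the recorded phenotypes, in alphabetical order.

J/I-1 ? ·: JJ|Jj|jj
J/I-2 ? ·: JJ|Jj|jj
J/II-1 ? I-1×I-2: JJ|Jj|jj
J/II-2 ? ·: JJ|Jj|jj
J/II-3 un I-1×I-2: JJ|Jj
J/III-1 ? II-1×II-2: JJ|Jj|jj
J/III-2 un II-1×II-2: JJ|Jj
⇒ J over [I-1,I-2,II-1,II-2,II-3,III-1,III-2]: 174 consistent
S/I-1 un ·: SS|Ss
S/I-2 ? ·: SS|Ss|ss
S/II-1 ? I-1×I-2: SS|Ss|ss
S/II-2 ? ·: SS|Ss|ss
S/II-3 un I-1×I-2: SS|Ss
S/III-1 un II-1×II-2: SS|Ss
S/III-2 ? II-1×II-2: SS|Ss|ss
⇒ S over [I-1,I-2,II-1,II-2,II-3,III-1,III-2]: 147 consistent
T/I-1 un ·: TT|Tt
T/I-2 ? ·: TT|Tt|tt
T/II-1 ? I-1×I-2: Tt|tt
T/II-2 ? ·: Tt|tt
T/II-3 un I-1×I-2: TT|Tt
T/III-1 ? II-1×II-2: TT|Tt|tt
T/III-2 aff II-1×II-2: tt
⇒ T over [I-1,I-2,II-1,II-2,II-3,III-1,III-2]: 49 consistent

II-2 ∈ {JJ SS Tt, JJ SS tt, JJ Ss Tt, JJ Ss tt, JJ ss Tt, JJ ss tt, Jj SS Tt, Jj SS tt, Jj Ss Tt, Jj Ss tt, Jj ss Tt, Jj ss tt, jj SS Tt, jj SS tt, jj Ss Tt, jj Ss tt, jj ss Tt, jj ss tt}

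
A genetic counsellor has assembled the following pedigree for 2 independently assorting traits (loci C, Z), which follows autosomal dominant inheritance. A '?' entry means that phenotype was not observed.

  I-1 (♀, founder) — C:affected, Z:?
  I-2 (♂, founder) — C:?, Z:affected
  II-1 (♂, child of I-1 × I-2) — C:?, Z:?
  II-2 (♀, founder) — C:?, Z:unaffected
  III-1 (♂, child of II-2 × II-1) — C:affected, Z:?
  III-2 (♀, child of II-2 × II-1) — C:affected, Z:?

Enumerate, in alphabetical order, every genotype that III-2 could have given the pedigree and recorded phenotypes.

C/I-1 aff ·: Cc|CC
C/I-2 ? ·: cc|Cc|CC
C/II-1 ? I-1×I-2: cc|Cc|CC
C/II-2 ? ·: cc|Cc|CC
C/III-1 aff II-2×II-1: Cc|CC
C/III-2 aff II-2×II-1: Cc|CC
⇒ C over [I-1,I-2,II-1,II-2,III-1,III-2]: 73 consistent
Z/I-1 ? ·: zz|Zz|ZZ
Z/I-2 aff ·: Zz|ZZ
Z/II-1 ? I-1×I-2: zz|Zz|ZZ
Z/II-2 un ·: zz
Z/III-1 ? II-2×II-1: zz|Zz
Z/III-2 ? II-2×II-1: zz|Zz
⇒ Z over [I-1,I-2,II-1,II-2,III-1,III-2]: 26 consistent

III-2 ∈ {CC Zz, CC zz, Cc Zz, Cc zz}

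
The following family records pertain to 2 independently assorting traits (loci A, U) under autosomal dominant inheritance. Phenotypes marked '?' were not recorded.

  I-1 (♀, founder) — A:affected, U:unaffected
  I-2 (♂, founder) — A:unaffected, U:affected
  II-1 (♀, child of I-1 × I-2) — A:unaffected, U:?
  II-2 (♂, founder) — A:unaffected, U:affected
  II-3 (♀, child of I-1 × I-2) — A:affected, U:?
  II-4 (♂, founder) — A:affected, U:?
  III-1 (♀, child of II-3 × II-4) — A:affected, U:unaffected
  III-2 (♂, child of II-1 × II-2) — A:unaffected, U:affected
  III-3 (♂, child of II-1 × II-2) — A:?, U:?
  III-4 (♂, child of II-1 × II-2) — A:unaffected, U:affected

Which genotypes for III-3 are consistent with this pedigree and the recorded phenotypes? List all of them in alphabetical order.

III-3 ∈ {aa UU, aa Uu, aa uu}

A/I-1 aff ·: Aa
A/I-2 un ·: aa
A/II-1 un I-1×I-2: aa
A/II-2 un ·: aa
A/II-3 aff I-1×I-2: Aa
A/II-4 aff ·: Aa|AA
A/III-1 aff II-3×II-4: Aa|AA
A/III-2 un II-1×II-2: aa
A/III-3 ? II-1×II-2: aa
A/III-4 un II-1×II-2: aa
⇒ A over [I-1,I-2,II-1,II-2,II-3,II-4,III-1,III-2,III-3,III-4]: 4 consistent
U/I-1 un ·: uu
U/I-2 aff ·: Uu|UU
U/II-1 ? I-1×I-2: uu|Uu
U/II-2 aff ·: Uu|UU
U/II-3 ? I-1×I-2: uu|Uu
U/II-4 ? ·: uu|Uu
U/III-1 un II-3×II-4: uu
U/III-2 aff II-1×II-2: Uu|UU
U/III-3 ? II-1×II-2: uu|Uu|UU
U/III-4 aff II-1×II-2: Uu|UU
⇒ U over [I-1,I-2,II-1,II-2,II-3,II-4,III-1,III-2,III-3,III-4]: 132 consistent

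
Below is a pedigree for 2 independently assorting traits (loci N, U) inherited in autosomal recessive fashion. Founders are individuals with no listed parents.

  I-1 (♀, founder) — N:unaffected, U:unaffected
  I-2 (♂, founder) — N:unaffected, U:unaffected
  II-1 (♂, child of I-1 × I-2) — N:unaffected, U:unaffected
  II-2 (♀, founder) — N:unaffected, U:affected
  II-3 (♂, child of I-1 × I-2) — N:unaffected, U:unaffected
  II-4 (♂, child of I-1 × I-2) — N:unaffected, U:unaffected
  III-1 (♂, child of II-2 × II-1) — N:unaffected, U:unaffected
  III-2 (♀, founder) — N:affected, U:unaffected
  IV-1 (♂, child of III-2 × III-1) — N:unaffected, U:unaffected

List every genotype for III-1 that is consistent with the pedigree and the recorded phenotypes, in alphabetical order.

III-1 ∈ {NN Uu, Nn Uu}

N/I-1 un ·: NN|Nn
N/I-2 un ·: NN|Nn
N/II-1 un I-1×I-2: NN|Nn
N/II-2 un ·: NN|Nn
N/II-3 un I-1×I-2: NN|Nn
N/II-4 un I-1×I-2: NN|Nn
N/III-1 un II-2×II-1: NN|Nn
N/III-2 aff ·: nn
N/IV-1 un III-2×III-1: Nn
⇒ N over [I-1,I-2,II-1,II-2,II-3,II-4,III-1,III-2,IV-1]: 87 consistent
U/I-1 un ·: UU|Uu
U/I-2 un ·: UU|Uu
U/II-1 un I-1×I-2: UU|Uu
U/II-2 aff ·: uu
U/II-3 un I-1×I-2: UU|Uu
U/II-4 un I-1×I-2: UU|Uu
U/III-1 un II-2×II-1: Uu
U/III-2 un ·: UU|Uu
U/IV-1 un III-2×III-1: UU|Uu
⇒ U over [I-1,I-2,II-1,II-2,II-3,II-4,III-1,III-2,IV-1]: 100 consistent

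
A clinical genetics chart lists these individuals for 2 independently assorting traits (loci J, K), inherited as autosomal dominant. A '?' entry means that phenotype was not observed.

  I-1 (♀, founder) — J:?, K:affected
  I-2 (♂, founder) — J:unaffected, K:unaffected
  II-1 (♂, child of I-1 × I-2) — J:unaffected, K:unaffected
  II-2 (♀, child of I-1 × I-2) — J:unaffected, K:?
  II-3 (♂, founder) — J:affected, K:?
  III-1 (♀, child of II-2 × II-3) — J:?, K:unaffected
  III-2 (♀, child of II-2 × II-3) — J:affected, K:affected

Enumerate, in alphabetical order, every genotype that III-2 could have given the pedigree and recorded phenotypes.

III-2 ∈ {Jj KK, Jj Kk}

J/I-1 ? ·: jj|Jj
J/I-2 un ·: jj
J/II-1 un I-1×I-2: jj
J/II-2 un I-1×I-2: jj
J/II-3 aff ·: Jj|JJ
J/III-1 ? II-2×II-3: jj|Jj
J/III-2 aff II-2×II-3: Jj
⇒ J over [I-1,I-2,II-1,II-2,II-3,III-1,III-2]: 6 consistent
K/I-1 aff ·: Kk
K/I-2 un ·: kk
K/II-1 un I-1×I-2: kk
K/II-2 ? I-1×I-2: kk|Kk
K/II-3 ? ·: kk|Kk
K/III-1 un II-2×II-3: kk
K/III-2 aff II-2×II-3: Kk|KK
⇒ K over [I-1,I-2,II-1,II-2,II-3,III-1,III-2]: 4 consistent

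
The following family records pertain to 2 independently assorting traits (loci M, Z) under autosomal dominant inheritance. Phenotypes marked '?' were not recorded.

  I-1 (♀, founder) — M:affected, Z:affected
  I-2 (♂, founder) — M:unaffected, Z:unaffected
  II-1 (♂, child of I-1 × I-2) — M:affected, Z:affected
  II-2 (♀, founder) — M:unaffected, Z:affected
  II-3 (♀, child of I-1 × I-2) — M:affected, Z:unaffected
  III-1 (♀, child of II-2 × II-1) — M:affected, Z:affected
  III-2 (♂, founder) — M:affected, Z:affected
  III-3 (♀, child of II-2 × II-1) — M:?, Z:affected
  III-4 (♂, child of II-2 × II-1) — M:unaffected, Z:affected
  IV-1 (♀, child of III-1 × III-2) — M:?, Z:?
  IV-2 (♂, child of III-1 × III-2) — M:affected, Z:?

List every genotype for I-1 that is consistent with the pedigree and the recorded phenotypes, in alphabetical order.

I-1 ∈ {MM Zz, Mm Zz}

M/I-1 aff ·: Mm|MM
M/I-2 un ·: mm
M/II-1 aff I-1×I-2: Mm
M/II-2 un ·: mm
M/II-3 aff I-1×I-2: Mm
M/III-1 aff II-2×II-1: Mm
M/III-2 aff ·: Mm|MM
M/III-3 ? II-2×II-1: mm|Mm
M/III-4 un II-2×II-1: mm
M/IV-1 ? III-1×III-2: mm|Mm|MM
M/IV-2 aff III-1×III-2: Mm|MM
⇒ M over [I-1,I-2,II-1,II-2,II-3,III-1,III-2,III-3,III-4,IV-1,IV-2]: 40 consistent
Z/I-1 aff ·: Zz
Z/I-2 un ·: zz
Z/II-1 aff I-1×I-2: Zz
Z/II-2 aff ·: Zz|ZZ
Z/II-3 un I-1×I-2: zz
Z/III-1 aff II-2×II-1: Zz|ZZ
Z/III-2 aff ·: Zz|ZZ
Z/III-3 aff II-2×II-1: Zz|ZZ
Z/III-4 aff II-2×II-1: Zz|ZZ
Z/IV-1 ? III-1×III-2: zz|Zz|ZZ
Z/IV-2 ? III-1×III-2: zz|Zz|ZZ
⇒ Z over [I-1,I-2,II-1,II-2,II-3,III-1,III-2,III-3,III-4,IV-1,IV-2]: 144 consistent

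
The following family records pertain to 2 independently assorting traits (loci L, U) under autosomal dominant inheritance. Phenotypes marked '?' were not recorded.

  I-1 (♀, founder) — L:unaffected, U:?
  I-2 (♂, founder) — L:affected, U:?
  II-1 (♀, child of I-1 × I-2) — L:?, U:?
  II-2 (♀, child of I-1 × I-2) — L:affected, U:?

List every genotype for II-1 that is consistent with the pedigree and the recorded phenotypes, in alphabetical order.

L/I-1 un ·: ll
L/I-2 aff ·: Ll|LL
L/II-1 ? I-1×I-2: ll|Ll
L/II-2 aff I-1×I-2: Ll
⇒ L over [I-1,I-2,II-1,II-2]: 3 consistent
U/I-1 ? ·: uu|Uu|UU
U/I-2 ? ·: uu|Uu|UU
U/II-1 ? I-1×I-2: uu|Uu|UU
U/II-2 ? I-1×I-2: uu|Uu|UU
⇒ U over [I-1,I-2,II-1,II-2]: 29 consistent

II-1 ∈ {Ll UU, Ll Uu, Ll uu, ll UU, ll Uu, ll uu}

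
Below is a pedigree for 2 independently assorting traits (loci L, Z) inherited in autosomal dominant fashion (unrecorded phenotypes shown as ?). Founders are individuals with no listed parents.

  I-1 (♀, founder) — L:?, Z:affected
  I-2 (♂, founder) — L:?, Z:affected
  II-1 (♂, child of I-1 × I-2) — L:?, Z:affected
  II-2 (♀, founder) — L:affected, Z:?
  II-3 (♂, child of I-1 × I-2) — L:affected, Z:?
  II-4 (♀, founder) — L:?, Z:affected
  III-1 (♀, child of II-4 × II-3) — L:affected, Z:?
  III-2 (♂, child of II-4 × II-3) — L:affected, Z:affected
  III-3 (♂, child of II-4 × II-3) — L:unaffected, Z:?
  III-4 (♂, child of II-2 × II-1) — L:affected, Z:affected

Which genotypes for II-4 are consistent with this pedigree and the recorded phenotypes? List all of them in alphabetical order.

L/I-1 ? ·: ll|Ll|LL
L/I-2 ? ·: ll|Ll|LL
L/II-1 ? I-1×I-2: ll|Ll|LL
L/II-2 aff ·: Ll|LL
L/II-3 aff I-1×I-2: Ll
L/II-4 ? ·: ll|Ll
L/III-1 aff II-4×II-3: Ll|LL
L/III-2 aff II-4×II-3: Ll|LL
L/III-3 un II-4×II-3: ll
L/III-4 aff II-2×II-1: Ll|LL
⇒ L over [I-1,I-2,II-1,II-2,II-3,II-4,III-1,III-2,III-3,III-4]: 215 consistent
Z/I-1 aff ·: Zz|ZZ
Z/I-2 aff ·: Zz|ZZ
Z/II-1 aff I-1×I-2: Zz|ZZ
Z/II-2 ? ·: zz|Zz|ZZ
Z/II-3 ? I-1×I-2: zz|Zz|ZZ
Z/II-4 aff ·: Zz|ZZ
Z/III-1 ? II-4×II-3: zz|Zz|ZZ
Z/III-2 aff II-4×II-3: Zz|ZZ
Z/III-3 ? II-4×II-3: zz|Zz|ZZ
Z/III-4 aff II-2×II-1: Zz|ZZ
⇒ Z over [I-1,I-2,II-1,II-2,II-3,II-4,III-1,III-2,III-3,III-4]: 1026 consistent

II-4 ∈ {Ll ZZ, Ll Zz, ll ZZ, ll Zz}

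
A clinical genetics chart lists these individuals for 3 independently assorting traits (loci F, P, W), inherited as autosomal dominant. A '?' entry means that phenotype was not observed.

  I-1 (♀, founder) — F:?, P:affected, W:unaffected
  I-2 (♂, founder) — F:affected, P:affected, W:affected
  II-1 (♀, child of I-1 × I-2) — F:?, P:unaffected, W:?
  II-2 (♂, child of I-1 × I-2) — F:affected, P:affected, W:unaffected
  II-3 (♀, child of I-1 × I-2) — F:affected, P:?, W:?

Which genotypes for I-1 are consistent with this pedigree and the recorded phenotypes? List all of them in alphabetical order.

I-1 ∈ {FF Pp ww, Ff Pp ww, ff Pp ww}

F/I-1 ? ·: ff|Ff|FF
F/I-2 aff ·: Ff|FF
F/II-1 ? I-1×I-2: ff|Ff|FF
F/II-2 aff I-1×I-2: Ff|FF
F/II-3 aff I-1×I-2: Ff|FF
⇒ F over [I-1,I-2,II-1,II-2,II-3]: 32 consistent
P/I-1 aff ·: Pp
P/I-2 aff ·: Pp
P/II-1 un I-1×I-2: pp
P/II-2 aff I-1×I-2: Pp|PP
P/II-3 ? I-1×I-2: pp|Pp|PP
⇒ P over [I-1,I-2,II-1,II-2,II-3]: 6 consistent
W/I-1 un ·: ww
W/I-2 aff ·: Ww
W/II-1 ? I-1×I-2: ww|Ww
W/II-2 un I-1×I-2: ww
W/II-3 ? I-1×I-2: ww|Ww
⇒ W over [I-1,I-2,II-1,II-2,II-3]: 4 consistent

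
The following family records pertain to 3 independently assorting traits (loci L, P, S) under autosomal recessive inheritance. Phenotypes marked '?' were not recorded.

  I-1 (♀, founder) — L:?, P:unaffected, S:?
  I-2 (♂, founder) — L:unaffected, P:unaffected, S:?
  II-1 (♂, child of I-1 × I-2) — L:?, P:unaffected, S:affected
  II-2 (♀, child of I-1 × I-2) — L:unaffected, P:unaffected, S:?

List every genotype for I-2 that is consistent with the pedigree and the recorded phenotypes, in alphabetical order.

L/I-1 ? ·: LL|Ll|ll
L/I-2 un ·: LL|Ll
L/II-1 ? I-1×I-2: LL|Ll|ll
L/II-2 un I-1×I-2: LL|Ll
⇒ L over [I-1,I-2,II-1,II-2]: 18 consistent
P/I-1 un ·: PP|Pp
P/I-2 un ·: PP|Pp
P/II-1 un I-1×I-2: PP|Pp
P/II-2 un I-1×I-2: PP|Pp
⇒ P over [I-1,I-2,II-1,II-2]: 13 consistent
S/I-1 ? ·: Ss|ss
S/I-2 ? ·: Ss|ss
S/II-1 aff I-1×I-2: ss
S/II-2 ? I-1×I-2: SS|Ss|ss
⇒ S over [I-1,I-2,II-1,II-2]: 8 consistent

I-2 ∈ {LL PP Ss, LL PP ss, LL Pp Ss, LL Pp ss, Ll PP Ss, Ll PP ss, Ll Pp Ss, Ll Pp ss}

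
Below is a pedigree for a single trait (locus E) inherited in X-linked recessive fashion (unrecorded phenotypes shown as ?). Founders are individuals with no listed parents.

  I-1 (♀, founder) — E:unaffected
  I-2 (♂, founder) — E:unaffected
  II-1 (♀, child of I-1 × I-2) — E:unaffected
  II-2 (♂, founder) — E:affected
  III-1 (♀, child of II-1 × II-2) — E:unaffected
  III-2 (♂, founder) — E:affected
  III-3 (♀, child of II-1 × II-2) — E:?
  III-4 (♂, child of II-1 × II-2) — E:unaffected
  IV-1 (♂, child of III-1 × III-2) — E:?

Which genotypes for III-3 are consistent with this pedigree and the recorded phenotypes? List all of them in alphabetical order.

E/I-1 un ·: X^EX^E|X^EX^e
E/I-2 un ·: X^EY
E/II-1 un I-1×I-2: X^EX^E|X^EX^e
E/II-2 aff ·: X^eY
E/III-1 un II-1×II-2: X^EX^e
E/III-2 aff ·: X^eY
E/III-3 ? II-1×II-2: X^EX^e|X^eX^e
E/III-4 un II-1×II-2: X^EY
E/IV-1 ? III-1×III-2: X^EY|X^eY
⇒ E over [I-1,I-2,II-1,II-2,III-1,III-2,III-3,III-4,IV-1]: 8 consistent

III-3 ∈ {X^EX^e, X^eX^e}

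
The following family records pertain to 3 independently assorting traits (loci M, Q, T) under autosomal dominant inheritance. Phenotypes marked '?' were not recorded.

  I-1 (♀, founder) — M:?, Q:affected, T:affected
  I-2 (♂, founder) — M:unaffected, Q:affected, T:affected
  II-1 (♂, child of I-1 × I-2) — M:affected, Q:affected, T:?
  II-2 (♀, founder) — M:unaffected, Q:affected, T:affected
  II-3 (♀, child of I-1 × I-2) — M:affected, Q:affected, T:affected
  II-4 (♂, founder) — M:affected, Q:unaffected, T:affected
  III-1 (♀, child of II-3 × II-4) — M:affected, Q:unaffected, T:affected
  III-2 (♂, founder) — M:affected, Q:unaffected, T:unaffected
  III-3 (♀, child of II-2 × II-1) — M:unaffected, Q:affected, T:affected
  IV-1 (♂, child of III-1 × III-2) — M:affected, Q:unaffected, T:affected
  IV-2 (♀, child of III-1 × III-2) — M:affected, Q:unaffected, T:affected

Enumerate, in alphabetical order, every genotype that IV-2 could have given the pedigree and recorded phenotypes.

IV-2 ∈ {MM qq Tt, Mm qq Tt}

M/I-1 ? ·: Mm|MM
M/I-2 un ·: mm
M/II-1 aff I-1×I-2: Mm
M/II-2 un ·: mm
M/II-3 aff I-1×I-2: Mm
M/II-4 aff ·: Mm|MM
M/III-1 aff II-3×II-4: Mm|MM
M/III-2 aff ·: Mm|MM
M/III-3 un II-2×II-1: mm
M/IV-1 aff III-1×III-2: Mm|MM
M/IV-2 aff III-1×III-2: Mm|MM
⇒ M over [I-1,I-2,II-1,II-2,II-3,II-4,III-1,III-2,III-3,IV-1,IV-2]: 52 consistent
Q/I-1 aff ·: Qq|QQ
Q/I-2 aff ·: Qq|QQ
Q/II-1 aff I-1×I-2: Qq|QQ
Q/II-2 aff ·: Qq|QQ
Q/II-3 aff I-1×I-2: Qq
Q/II-4 un ·: qq
Q/III-1 un II-3×II-4: qq
Q/III-2 un ·: qq
Q/III-3 aff II-2×II-1: Qq|QQ
Q/IV-1 un III-1×III-2: qq
Q/IV-2 un III-1×III-2: qq
⇒ Q over [I-1,I-2,II-1,II-2,II-3,II-4,III-1,III-2,III-3,IV-1,IV-2]: 21 consistent
T/I-1 aff ·: Tt|TT
T/I-2 aff ·: Tt|TT
T/II-1 ? I-1×I-2: tt|Tt|TT
T/II-2 aff ·: Tt|TT
T/II-3 aff I-1×I-2: Tt|TT
T/II-4 aff ·: Tt|TT
T/III-1 aff II-3×II-4: Tt|TT
T/III-2 un ·: tt
T/III-3 aff II-2×II-1: Tt|TT
T/IV-1 aff III-1×III-2: Tt
T/IV-2 aff III-1×III-2: Tt
⇒ T over [I-1,I-2,II-1,II-2,II-3,II-4,III-1,III-2,III-3,IV-1,IV-2]: 170 consistent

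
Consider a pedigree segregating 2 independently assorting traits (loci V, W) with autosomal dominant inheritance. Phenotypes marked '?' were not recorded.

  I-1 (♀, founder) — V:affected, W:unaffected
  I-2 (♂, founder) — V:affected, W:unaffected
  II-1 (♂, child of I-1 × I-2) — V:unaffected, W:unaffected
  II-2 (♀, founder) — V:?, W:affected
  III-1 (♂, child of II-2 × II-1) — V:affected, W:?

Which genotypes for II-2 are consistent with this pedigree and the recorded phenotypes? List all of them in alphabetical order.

V/I-1 aff ·: Vv
V/I-2 aff ·: Vv
V/II-1 un I-1×I-2: vv
V/II-2 ? ·: Vv|VV
V/III-1 aff II-2×II-1: Vv
⇒ V over [I-1,I-2,II-1,II-2,III-1]: 2 consistent
W/I-1 un ·: ww
W/I-2 un ·: ww
W/II-1 un I-1×I-2: ww
W/II-2 aff ·: Ww|WW
W/III-1 ? II-2×II-1: ww|Ww
⇒ W over [I-1,I-2,II-1,II-2,III-1]: 3 consistent

II-2 ∈ {VV WW, VV Ww, Vv WW, Vv Ww}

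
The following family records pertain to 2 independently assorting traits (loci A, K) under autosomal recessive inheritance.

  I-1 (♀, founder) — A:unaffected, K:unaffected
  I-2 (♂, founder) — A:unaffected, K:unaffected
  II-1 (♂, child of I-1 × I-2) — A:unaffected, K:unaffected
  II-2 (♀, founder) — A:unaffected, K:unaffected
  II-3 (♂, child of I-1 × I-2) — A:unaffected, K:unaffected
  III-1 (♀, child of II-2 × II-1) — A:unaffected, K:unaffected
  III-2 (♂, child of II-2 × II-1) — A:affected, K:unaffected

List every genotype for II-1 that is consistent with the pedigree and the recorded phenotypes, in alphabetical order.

A/I-1 un ·: AA|Aa
A/I-2 un ·: AA|Aa
A/II-1 un I-1×I-2: Aa
A/II-2 un ·: Aa
A/II-3 un I-1×I-2: AA|Aa
A/III-1 un II-2×II-1: AA|Aa
A/III-2 aff II-2×II-1: aa
⇒ A over [I-1,I-2,II-1,II-2,II-3,III-1,III-2]: 12 consistent
K/I-1 un ·: KK|Kk
K/I-2 un ·: KK|Kk
K/II-1 un I-1×I-2: KK|Kk
K/II-2 un ·: KK|Kk
K/II-3 un I-1×I-2: KK|Kk
K/III-1 un II-2×II-1: KK|Kk
K/III-2 un II-2×II-1: KK|Kk
⇒ K over [I-1,I-2,II-1,II-2,II-3,III-1,III-2]: 83 consistent

II-1 ∈ {Aa KK, Aa Kk}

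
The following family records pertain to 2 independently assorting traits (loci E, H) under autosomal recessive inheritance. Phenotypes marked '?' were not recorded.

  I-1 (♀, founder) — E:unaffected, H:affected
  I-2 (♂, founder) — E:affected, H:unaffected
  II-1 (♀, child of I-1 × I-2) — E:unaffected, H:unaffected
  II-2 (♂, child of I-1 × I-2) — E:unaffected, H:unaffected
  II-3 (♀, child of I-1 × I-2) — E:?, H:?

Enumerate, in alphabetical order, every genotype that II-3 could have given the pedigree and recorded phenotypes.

II-3 ∈ {Ee Hh, Ee hh, ee Hh, ee hh}

E/I-1 un ·: EE|Ee
E/I-2 aff ·: ee
E/II-1 un I-1×I-2: Ee
E/II-2 un I-1×I-2: Ee
E/II-3 ? I-1×I-2: Ee|ee
⇒ E over [I-1,I-2,II-1,II-2,II-3]: 3 consistent
H/I-1 aff ·: hh
H/I-2 un ·: HH|Hh
H/II-1 un I-1×I-2: Hh
H/II-2 un I-1×I-2: Hh
H/II-3 ? I-1×I-2: Hh|hh
⇒ H over [I-1,I-2,II-1,II-2,II-3]: 3 consistent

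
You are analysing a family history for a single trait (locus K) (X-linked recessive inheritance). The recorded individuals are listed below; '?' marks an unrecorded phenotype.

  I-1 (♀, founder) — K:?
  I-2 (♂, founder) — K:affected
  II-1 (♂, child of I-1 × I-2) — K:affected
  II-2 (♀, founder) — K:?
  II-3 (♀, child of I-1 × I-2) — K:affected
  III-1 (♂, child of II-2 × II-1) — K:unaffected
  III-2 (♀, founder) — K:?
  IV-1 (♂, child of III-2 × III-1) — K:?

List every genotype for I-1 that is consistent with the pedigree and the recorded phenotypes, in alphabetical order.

K/I-1 ? ·: X^KX^k|X^kX^k
K/I-2 aff ·: X^kY
K/II-1 aff I-1×I-2: X^kY
K/II-2 ? ·: X^KX^K|X^KX^k
K/II-3 aff I-1×I-2: X^kX^k
K/III-1 un II-2×II-1: X^KY
K/III-2 ? ·: X^KX^K|X^KX^k|X^kX^k
K/IV-1 ? III-2×III-1: X^KY|X^kY
⇒ K over [I-1,I-2,II-1,II-2,II-3,III-1,III-2,IV-1]: 16 consistent

I-1 ∈ {X^KX^k, X^kX^k}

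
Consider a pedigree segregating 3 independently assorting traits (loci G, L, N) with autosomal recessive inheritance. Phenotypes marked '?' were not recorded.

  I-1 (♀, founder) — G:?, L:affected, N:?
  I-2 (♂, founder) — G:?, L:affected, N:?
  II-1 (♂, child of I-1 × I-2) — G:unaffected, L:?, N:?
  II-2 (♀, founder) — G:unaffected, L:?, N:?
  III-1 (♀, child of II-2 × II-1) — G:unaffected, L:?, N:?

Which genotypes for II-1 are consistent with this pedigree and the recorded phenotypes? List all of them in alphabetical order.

G/I-1 ? ·: GG|Gg|gg
G/I-2 ? ·: GG|Gg|gg
G/II-1 un I-1×I-2: GG|Gg
G/II-2 un ·: GG|Gg
G/III-1 un II-2×II-1: GG|Gg
⇒ G over [I-1,I-2,II-1,II-2,III-1]: 40 consistent
L/I-1 aff ·: ll
L/I-2 aff ·: ll
L/II-1 ? I-1×I-2: ll
L/II-2 ? ·: LL|Ll|ll
L/III-1 ? II-2×II-1: Ll|ll
⇒ L over [I-1,I-2,II-1,II-2,III-1]: 4 consistent
N/I-1 ? ·: NN|Nn|nn
N/I-2 ? ·: NN|Nn|nn
N/II-1 ? I-1×I-2: NN|Nn|nn
N/II-2 ? ·: NN|Nn|nn
N/III-1 ? II-2×II-1: NN|Nn|nn
⇒ N over [I-1,I-2,II-1,II-2,III-1]: 81 consistent

II-1 ∈ {GG ll NN, GG ll Nn, GG ll nn, Gg ll NN, Gg ll Nn, Gg ll nn}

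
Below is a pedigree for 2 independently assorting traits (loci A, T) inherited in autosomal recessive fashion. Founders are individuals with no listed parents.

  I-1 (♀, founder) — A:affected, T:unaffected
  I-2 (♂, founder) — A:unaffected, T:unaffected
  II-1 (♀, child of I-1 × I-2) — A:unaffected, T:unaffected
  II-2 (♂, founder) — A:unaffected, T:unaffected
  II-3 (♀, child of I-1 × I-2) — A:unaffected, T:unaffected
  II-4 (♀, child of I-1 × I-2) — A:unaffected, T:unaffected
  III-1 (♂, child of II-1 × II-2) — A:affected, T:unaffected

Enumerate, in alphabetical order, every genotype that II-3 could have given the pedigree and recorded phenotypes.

A/I-1 aff ·: aa
A/I-2 un ·: AA|Aa
A/II-1 un I-1×I-2: Aa
A/II-2 un ·: Aa
A/II-3 un I-1×I-2: Aa
A/II-4 un I-1×I-2: Aa
A/III-1 aff II-1×II-2: aa
⇒ A over [I-1,I-2,II-1,II-2,II-3,II-4,III-1]: 2 consistent
T/I-1 un ·: TT|Tt
T/I-2 un ·: TT|Tt
T/II-1 un I-1×I-2: TT|Tt
T/II-2 un ·: TT|Tt
T/II-3 un I-1×I-2: TT|Tt
T/II-4 un I-1×I-2: TT|Tt
T/III-1 un II-1×II-2: TT|Tt
⇒ T over [I-1,I-2,II-1,II-2,II-3,II-4,III-1]: 87 consistent

II-3 ∈ {Aa TT, Aa Tt}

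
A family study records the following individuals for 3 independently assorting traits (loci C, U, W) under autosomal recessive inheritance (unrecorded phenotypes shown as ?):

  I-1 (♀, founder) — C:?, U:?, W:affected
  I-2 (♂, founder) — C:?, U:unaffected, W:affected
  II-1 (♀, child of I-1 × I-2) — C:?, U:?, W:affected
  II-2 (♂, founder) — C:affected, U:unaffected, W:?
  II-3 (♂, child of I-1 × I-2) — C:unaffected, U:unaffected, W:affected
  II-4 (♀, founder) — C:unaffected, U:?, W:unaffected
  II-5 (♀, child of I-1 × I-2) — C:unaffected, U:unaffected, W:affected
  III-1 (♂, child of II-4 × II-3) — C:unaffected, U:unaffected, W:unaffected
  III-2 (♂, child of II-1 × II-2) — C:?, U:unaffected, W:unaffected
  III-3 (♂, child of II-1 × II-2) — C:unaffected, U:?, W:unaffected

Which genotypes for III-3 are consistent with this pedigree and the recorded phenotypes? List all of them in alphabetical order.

III-3 ∈ {Cc UU Ww, Cc Uu Ww, Cc uu Ww}

C/I-1 ? ·: CC|Cc|cc
C/I-2 ? ·: CC|Cc|cc
C/II-1 ? I-1×I-2: CC|Cc
C/II-2 aff ·: cc
C/II-3 un I-1×I-2: CC|Cc
C/II-4 un ·: CC|Cc
C/II-5 un I-1×I-2: CC|Cc
C/III-1 un II-4×II-3: CC|Cc
C/III-2 ? II-1×II-2: Cc|cc
C/III-3 un II-1×II-2: Cc
⇒ C over [I-1,I-2,II-1,II-2,II-3,II-4,II-5,III-1,III-2,III-3]: 161 consistent
U/I-1 ? ·: UU|Uu|uu
U/I-2 un ·: UU|Uu
U/II-1 ? I-1×I-2: UU|Uu|uu
U/II-2 un ·: UU|Uu
U/II-3 un I-1×I-2: UU|Uu
U/II-4 ? ·: UU|Uu|uu
U/II-5 un I-1×I-2: UU|Uu
U/III-1 un II-4×II-3: UU|Uu
U/III-2 un II-1×II-2: UU|Uu
U/III-3 ? II-1×II-2: UU|Uu|uu
⇒ U over [I-1,I-2,II-1,II-2,II-3,II-4,II-5,III-1,III-2,III-3]: 999 consistent
W/I-1 aff ·: ww
W/I-2 aff ·: ww
W/II-1 aff I-1×I-2: ww
W/II-2 ? ·: WW|Ww
W/II-3 aff I-1×I-2: ww
W/II-4 un ·: WW|Ww
W/II-5 aff I-1×I-2: ww
W/III-1 un II-4×II-3: Ww
W/III-2 un II-1×II-2: Ww
W/III-3 un II-1×II-2: Ww
⇒ W over [I-1,I-2,II-1,II-2,II-3,II-4,II-5,III-1,III-2,III-3]: 4 consistent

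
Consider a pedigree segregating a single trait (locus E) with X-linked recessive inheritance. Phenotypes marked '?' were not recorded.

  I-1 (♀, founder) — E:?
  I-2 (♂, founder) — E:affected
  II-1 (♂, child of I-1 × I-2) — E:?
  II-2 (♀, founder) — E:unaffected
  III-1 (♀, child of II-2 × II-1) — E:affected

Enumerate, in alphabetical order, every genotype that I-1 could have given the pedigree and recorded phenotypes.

I-1 ∈ {X^EX^e, X^eX^e}

E/I-1 ? ·: X^EX^e|X^eX^e
E/I-2 aff ·: X^eY
E/II-1 ? I-1×I-2: X^eY
E/II-2 un ·: X^EX^e
E/III-1 aff II-2×II-1: X^eX^e
⇒ E over [I-1,I-2,II-1,II-2,III-1]: 2 consistent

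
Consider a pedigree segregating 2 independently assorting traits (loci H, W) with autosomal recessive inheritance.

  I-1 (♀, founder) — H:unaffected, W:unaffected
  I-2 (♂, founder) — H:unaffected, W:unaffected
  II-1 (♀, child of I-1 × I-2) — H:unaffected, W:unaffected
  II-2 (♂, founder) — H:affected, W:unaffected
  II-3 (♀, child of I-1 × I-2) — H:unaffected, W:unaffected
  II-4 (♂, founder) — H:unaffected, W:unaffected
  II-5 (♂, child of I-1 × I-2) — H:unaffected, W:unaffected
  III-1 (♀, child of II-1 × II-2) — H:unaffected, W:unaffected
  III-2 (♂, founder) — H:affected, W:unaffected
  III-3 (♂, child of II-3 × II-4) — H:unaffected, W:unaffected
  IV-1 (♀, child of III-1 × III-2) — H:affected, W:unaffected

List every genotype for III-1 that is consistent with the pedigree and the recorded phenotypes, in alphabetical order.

III-1 ∈ {Hh WW, Hh Ww}

H/I-1 un ·: HH|Hh
H/I-2 un ·: HH|Hh
H/II-1 un I-1×I-2: HH|Hh
H/II-2 aff ·: hh
H/II-3 un I-1×I-2: HH|Hh
H/II-4 un ·: HH|Hh
H/II-5 un I-1×I-2: HH|Hh
H/III-1 un II-1×II-2: Hh
H/III-2 aff ·: hh
H/III-3 un II-3×II-4: HH|Hh
H/IV-1 aff III-1×III-2: hh
⇒ H over [I-1,I-2,II-1,II-2,II-3,II-4,II-5,III-1,III-2,III-3,IV-1]: 87 consistent
W/I-1 un ·: WW|Ww
W/I-2 un ·: WW|Ww
W/II-1 un I-1×I-2: WW|Ww
W/II-2 un ·: WW|Ww
W/II-3 un I-1×I-2: WW|Ww
W/II-4 un ·: WW|Ww
W/II-5 un I-1×I-2: WW|Ww
W/III-1 un II-1×II-2: WW|Ww
W/III-2 un ·: WW|Ww
W/III-3 un II-3×II-4: WW|Ww
W/IV-1 un III-1×III-2: WW|Ww
⇒ W over [I-1,I-2,II-1,II-2,II-3,II-4,II-5,III-1,III-2,III-3,IV-1]: 1038 consistent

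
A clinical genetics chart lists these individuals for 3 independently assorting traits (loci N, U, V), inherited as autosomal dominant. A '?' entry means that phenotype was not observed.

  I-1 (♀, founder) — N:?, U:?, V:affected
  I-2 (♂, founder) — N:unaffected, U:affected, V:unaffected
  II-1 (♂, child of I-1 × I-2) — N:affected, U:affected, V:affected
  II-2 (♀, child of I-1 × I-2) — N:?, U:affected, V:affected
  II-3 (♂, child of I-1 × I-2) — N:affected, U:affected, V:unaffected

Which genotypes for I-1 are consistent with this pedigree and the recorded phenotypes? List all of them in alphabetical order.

N/I-1 ? ·: Nn|NN
N/I-2 un ·: nn
N/II-1 aff I-1×I-2: Nn
N/II-2 ? I-1×I-2: nn|Nn
N/II-3 aff I-1×I-2: Nn
⇒ N over [I-1,I-2,II-1,II-2,II-3]: 3 consistent
U/I-1 ? ·: uu|Uu|UU
U/I-2 aff ·: Uu|UU
U/II-1 aff I-1×I-2: Uu|UU
U/II-2 aff I-1×I-2: Uu|UU
U/II-3 aff I-1×I-2: Uu|UU
⇒ U over [I-1,I-2,II-1,II-2,II-3]: 27 consistent
V/I-1 aff ·: Vv
V/I-2 un ·: vv
V/II-1 aff I-1×I-2: Vv
V/II-2 aff I-1×I-2: Vv
V/II-3 un I-1×I-2: vv
⇒ V over [I-1,I-2,II-1,II-2,II-3]: 1 consistent

I-1 ∈ {NN UU Vv, NN Uu Vv, NN uu Vv, Nn UU Vv, Nn Uu Vv, Nn uu Vv}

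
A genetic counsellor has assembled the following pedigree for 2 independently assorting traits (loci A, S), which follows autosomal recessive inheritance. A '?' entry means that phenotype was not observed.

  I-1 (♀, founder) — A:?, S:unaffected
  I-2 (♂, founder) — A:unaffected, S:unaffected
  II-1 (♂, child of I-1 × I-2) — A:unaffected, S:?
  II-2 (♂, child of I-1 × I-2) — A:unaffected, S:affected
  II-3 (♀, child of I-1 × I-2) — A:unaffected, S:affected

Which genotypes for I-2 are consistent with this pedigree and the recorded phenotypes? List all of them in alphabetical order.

A/I-1 ? ·: AA|Aa|aa
A/I-2 un ·: AA|Aa
A/II-1 un I-1×I-2: AA|Aa
A/II-2 un I-1×I-2: AA|Aa
A/II-3 un I-1×I-2: AA|Aa
⇒ A over [I-1,I-2,II-1,II-2,II-3]: 27 consistent
S/I-1 un ·: Ss
S/I-2 un ·: Ss
S/II-1 ? I-1×I-2: SS|Ss|ss
S/II-2 aff I-1×I-2: ss
S/II-3 aff I-1×I-2: ss
⇒ S over [I-1,I-2,II-1,II-2,II-3]: 3 consistent

I-2 ∈ {AA Ss, Aa Ss}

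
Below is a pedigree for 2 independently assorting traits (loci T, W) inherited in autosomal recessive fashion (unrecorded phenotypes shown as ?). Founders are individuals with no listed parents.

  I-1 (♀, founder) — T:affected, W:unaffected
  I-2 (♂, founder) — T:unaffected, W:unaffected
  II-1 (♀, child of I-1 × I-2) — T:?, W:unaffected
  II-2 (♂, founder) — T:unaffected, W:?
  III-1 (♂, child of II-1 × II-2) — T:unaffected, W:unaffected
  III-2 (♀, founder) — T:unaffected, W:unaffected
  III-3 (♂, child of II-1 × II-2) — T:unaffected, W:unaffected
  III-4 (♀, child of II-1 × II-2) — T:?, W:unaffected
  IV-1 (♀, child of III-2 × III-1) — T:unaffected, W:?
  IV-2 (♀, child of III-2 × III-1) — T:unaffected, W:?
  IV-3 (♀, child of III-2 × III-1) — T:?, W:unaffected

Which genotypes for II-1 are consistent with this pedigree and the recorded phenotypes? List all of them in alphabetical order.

II-1 ∈ {Tt WW, Tt Ww, tt WW, tt Ww}

T/I-1 aff ·: tt
T/I-2 un ·: TT|Tt
T/II-1 ? I-1×I-2: Tt|tt
T/II-2 un ·: TT|Tt
T/III-1 un II-1×II-2: TT|Tt
T/III-2 un ·: TT|Tt
T/III-3 un II-1×II-2: TT|Tt
T/III-4 ? II-1×II-2: TT|Tt|tt
T/IV-1 un III-2×III-1: TT|Tt
T/IV-2 un III-2×III-1: TT|Tt
T/IV-3 ? III-2×III-1: TT|Tt|tt
⇒ T over [I-1,I-2,II-1,II-2,III-1,III-2,III-3,III-4,IV-1,IV-2,IV-3]: 640 consistent
W/I-1 un ·: WW|Ww
W/I-2 un ·: WW|Ww
W/II-1 un I-1×I-2: WW|Ww
W/II-2 ? ·: WW|Ww|ww
W/III-1 un II-1×II-2: WW|Ww
W/III-2 un ·: WW|Ww
W/III-3 un II-1×II-2: WW|Ww
W/III-4 un II-1×II-2: WW|Ww
W/IV-1 ? III-2×III-1: WW|Ww|ww
W/IV-2 ? III-2×III-1: WW|Ww|ww
W/IV-3 un III-2×III-1: WW|Ww
⇒ W over [I-1,I-2,II-1,II-2,III-1,III-2,III-3,III-4,IV-1,IV-2,IV-3]: 1618 consistent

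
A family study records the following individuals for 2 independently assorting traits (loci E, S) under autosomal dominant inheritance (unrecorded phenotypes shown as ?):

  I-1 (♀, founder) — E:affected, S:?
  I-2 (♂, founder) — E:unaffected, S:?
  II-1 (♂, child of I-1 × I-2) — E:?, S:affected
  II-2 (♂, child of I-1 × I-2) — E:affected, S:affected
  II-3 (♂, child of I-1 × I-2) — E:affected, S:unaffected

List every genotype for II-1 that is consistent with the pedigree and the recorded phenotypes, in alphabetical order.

II-1 ∈ {Ee SS, Ee Ss, ee SS, ee Ss}

E/I-1 aff ·: Ee|EE
E/I-2 un ·: ee
E/II-1 ? I-1×I-2: ee|Ee
E/II-2 aff I-1×I-2: Ee
E/II-3 aff I-1×I-2: Ee
⇒ E over [I-1,I-2,II-1,II-2,II-3]: 3 consistent
S/I-1 ? ·: ss|Ss
S/I-2 ? ·: ss|Ss
S/II-1 aff I-1×I-2: Ss|SS
S/II-2 aff I-1×I-2: Ss|SS
S/II-3 un I-1×I-2: ss
⇒ S over [I-1,I-2,II-1,II-2,II-3]: 6 consistent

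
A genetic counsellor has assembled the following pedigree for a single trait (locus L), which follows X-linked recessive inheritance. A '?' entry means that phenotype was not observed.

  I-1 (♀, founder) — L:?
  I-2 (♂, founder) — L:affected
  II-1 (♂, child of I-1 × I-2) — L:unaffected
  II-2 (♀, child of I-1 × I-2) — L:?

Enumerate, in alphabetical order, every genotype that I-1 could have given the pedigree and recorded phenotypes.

L/I-1 ? ·: X^LX^L|X^LX^l
L/I-2 aff ·: X^lY
L/II-1 un I-1×I-2: X^LY
L/II-2 ? I-1×I-2: X^LX^l|X^lX^l
⇒ L over [I-1,I-2,II-1,II-2]: 3 consistent

I-1 ∈ {X^LX^L, X^LX^l}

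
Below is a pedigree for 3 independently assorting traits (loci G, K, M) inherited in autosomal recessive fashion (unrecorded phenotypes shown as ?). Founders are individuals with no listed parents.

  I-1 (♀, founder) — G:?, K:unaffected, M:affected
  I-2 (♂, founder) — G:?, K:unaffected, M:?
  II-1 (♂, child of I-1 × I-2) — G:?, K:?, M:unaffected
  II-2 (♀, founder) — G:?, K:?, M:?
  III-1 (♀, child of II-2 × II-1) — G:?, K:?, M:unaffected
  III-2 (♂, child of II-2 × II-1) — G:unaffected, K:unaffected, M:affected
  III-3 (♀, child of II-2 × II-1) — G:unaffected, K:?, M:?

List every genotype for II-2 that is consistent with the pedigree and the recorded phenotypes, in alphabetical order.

II-2 ∈ {GG KK Mm, GG KK mm, GG Kk Mm, GG Kk mm, GG kk Mm, GG kk mm, Gg KK Mm, Gg KK mm, Gg Kk Mm, Gg Kk mm, Gg kk Mm, Gg kk mm, gg KK Mm, gg KK mm, gg Kk Mm, gg Kk mm, gg kk Mm, gg kk mm}

G/I-1 ? ·: GG|Gg|gg
G/I-2 ? ·: GG|Gg|gg
G/II-1 ? I-1×I-2: GG|Gg|gg
G/II-2 ? ·: GG|Gg|gg
G/III-1 ? II-2×II-1: GG|Gg|gg
G/III-2 un II-2×II-1: GG|Gg
G/III-3 un II-2×II-1: GG|Gg
⇒ G over [I-1,I-2,II-1,II-2,III-1,III-2,III-3]: 206 consistent
K/I-1 un ·: KK|Kk
K/I-2 un ·: KK|Kk
K/II-1 ? I-1×I-2: KK|Kk|kk
K/II-2 ? ·: KK|Kk|kk
K/III-1 ? II-2×II-1: KK|Kk|kk
K/III-2 un II-2×II-1: KK|Kk
K/III-3 ? II-2×II-1: KK|Kk|kk
⇒ K over [I-1,I-2,II-1,II-2,III-1,III-2,III-3]: 135 consistent
M/I-1 aff ·: mm
M/I-2 ? ·: MM|Mm
M/II-1 un I-1×I-2: Mm
M/II-2 ? ·: Mm|mm
M/III-1 un II-2×II-1: MM|Mm
M/III-2 aff II-2×II-1: mm
M/III-3 ? II-2×II-1: MM|Mm|mm
⇒ M over [I-1,I-2,II-1,II-2,III-1,III-2,III-3]: 16 consistent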